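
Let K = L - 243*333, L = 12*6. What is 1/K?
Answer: -1/80847 ≈ -1.2369e-5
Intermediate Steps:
L = 72
K = -80847 (K = 72 - 243*333 = 72 - 80919 = -80847)
1/K = 1/(-80847) = -1/80847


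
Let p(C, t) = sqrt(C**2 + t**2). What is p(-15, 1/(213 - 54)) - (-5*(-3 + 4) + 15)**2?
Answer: -100 + sqrt(5688226)/159 ≈ -85.000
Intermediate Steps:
p(-15, 1/(213 - 54)) - (-5*(-3 + 4) + 15)**2 = sqrt((-15)**2 + (1/(213 - 54))**2) - (-5*(-3 + 4) + 15)**2 = sqrt(225 + (1/159)**2) - (-5*1 + 15)**2 = sqrt(225 + (1/159)**2) - (-5 + 15)**2 = sqrt(225 + 1/25281) - 1*10**2 = sqrt(5688226/25281) - 1*100 = sqrt(5688226)/159 - 100 = -100 + sqrt(5688226)/159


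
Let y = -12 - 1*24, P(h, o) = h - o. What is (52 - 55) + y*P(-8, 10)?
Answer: 645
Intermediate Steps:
y = -36 (y = -12 - 24 = -36)
(52 - 55) + y*P(-8, 10) = (52 - 55) - 36*(-8 - 1*10) = -3 - 36*(-8 - 10) = -3 - 36*(-18) = -3 + 648 = 645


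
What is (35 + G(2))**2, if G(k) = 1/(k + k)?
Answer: 19881/16 ≈ 1242.6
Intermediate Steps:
G(k) = 1/(2*k)
(35 + G(2))**2 = (35 + (1/2)/2)**2 = (35 + (1/2)*(1/2))**2 = (35 + 1/4)**2 = (141/4)**2 = 19881/16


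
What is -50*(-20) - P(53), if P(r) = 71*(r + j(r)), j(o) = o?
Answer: -6526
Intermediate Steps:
P(r) = 142*r (P(r) = 71*(r + r) = 71*(2*r) = 142*r)
-50*(-20) - P(53) = -50*(-20) - 142*53 = 1000 - 1*7526 = 1000 - 7526 = -6526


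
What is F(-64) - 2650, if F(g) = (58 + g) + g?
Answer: -2720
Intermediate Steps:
F(g) = 58 + 2*g
F(-64) - 2650 = (58 + 2*(-64)) - 2650 = (58 - 128) - 2650 = -70 - 2650 = -2720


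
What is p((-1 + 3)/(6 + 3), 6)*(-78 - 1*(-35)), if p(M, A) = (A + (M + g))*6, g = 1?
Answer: -5590/3 ≈ -1863.3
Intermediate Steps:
p(M, A) = 6 + 6*A + 6*M (p(M, A) = (A + (M + 1))*6 = (A + (1 + M))*6 = (1 + A + M)*6 = 6 + 6*A + 6*M)
p((-1 + 3)/(6 + 3), 6)*(-78 - 1*(-35)) = (6 + 6*6 + 6*((-1 + 3)/(6 + 3)))*(-78 - 1*(-35)) = (6 + 36 + 6*(2/9))*(-78 + 35) = (6 + 36 + 6*(2*(⅑)))*(-43) = (6 + 36 + 6*(2/9))*(-43) = (6 + 36 + 4/3)*(-43) = (130/3)*(-43) = -5590/3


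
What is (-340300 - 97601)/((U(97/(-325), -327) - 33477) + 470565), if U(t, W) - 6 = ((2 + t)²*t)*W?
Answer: -5010773421875/5004772474807 ≈ -1.0012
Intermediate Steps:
U(t, W) = 6 + W*t*(2 + t)² (U(t, W) = 6 + ((2 + t)²*t)*W = 6 + (t*(2 + t)²)*W = 6 + W*t*(2 + t)²)
(-340300 - 97601)/((U(97/(-325), -327) - 33477) + 470565) = (-340300 - 97601)/(((6 - 327*97/(-325)*(2 + 97/(-325))²) - 33477) + 470565) = -437901/(((6 - 327*97*(-1/325)*(2 + 97*(-1/325))²) - 33477) + 470565) = -437901/(((6 - 327*(-97/325)*(2 - 97/325)²) - 33477) + 470565) = -437901/(((6 - 327*(-97/325)*(553/325)²) - 33477) + 470565) = -437901/(((6 - 327*(-97/325)*305809/105625) - 33477) + 470565) = -437901/(((6 + 9699955671/34328125) - 33477) + 470565) = -437901/((9905924421/34328125 - 33477) + 470565) = -437901/(-1139296716204/34328125 + 470565) = -437901/15014317424421/34328125 = -437901*34328125/15014317424421 = -5010773421875/5004772474807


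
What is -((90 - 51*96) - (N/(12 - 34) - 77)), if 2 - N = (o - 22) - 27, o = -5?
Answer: 51991/11 ≈ 4726.5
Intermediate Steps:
N = 56 (N = 2 - ((-5 - 22) - 27) = 2 - (-27 - 27) = 2 - 1*(-54) = 2 + 54 = 56)
-((90 - 51*96) - (N/(12 - 34) - 77)) = -((90 - 51*96) - (56/(12 - 34) - 77)) = -((90 - 4896) - (56/(-22) - 77)) = -(-4806 - (56*(-1/22) - 77)) = -(-4806 - (-28/11 - 77)) = -(-4806 - 1*(-875/11)) = -(-4806 + 875/11) = -1*(-51991/11) = 51991/11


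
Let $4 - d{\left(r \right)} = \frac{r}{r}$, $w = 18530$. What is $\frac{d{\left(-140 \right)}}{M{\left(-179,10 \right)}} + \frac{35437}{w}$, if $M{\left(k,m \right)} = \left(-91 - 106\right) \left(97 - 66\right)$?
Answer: $\frac{216358169}{113162710} \approx 1.9119$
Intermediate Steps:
$M{\left(k,m \right)} = -6107$ ($M{\left(k,m \right)} = \left(-197\right) 31 = -6107$)
$d{\left(r \right)} = 3$ ($d{\left(r \right)} = 4 - \frac{r}{r} = 4 - 1 = 3$)
$\frac{d{\left(-140 \right)}}{M{\left(-179,10 \right)}} + \frac{35437}{w} = \frac{3}{-6107} + \frac{35437}{18530} = 3 \left(- \frac{1}{6107}\right) + 35437 \cdot \frac{1}{18530} = - \frac{3}{6107} + \frac{35437}{18530} = \frac{216358169}{113162710}$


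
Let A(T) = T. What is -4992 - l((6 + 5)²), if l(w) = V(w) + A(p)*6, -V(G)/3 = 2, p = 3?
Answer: -5004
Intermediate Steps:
V(G) = -6 (V(G) = -3*2 = -6)
l(w) = 12 (l(w) = -6 + 3*6 = -6 + 18 = 12)
-4992 - l((6 + 5)²) = -4992 - 1*12 = -4992 - 12 = -5004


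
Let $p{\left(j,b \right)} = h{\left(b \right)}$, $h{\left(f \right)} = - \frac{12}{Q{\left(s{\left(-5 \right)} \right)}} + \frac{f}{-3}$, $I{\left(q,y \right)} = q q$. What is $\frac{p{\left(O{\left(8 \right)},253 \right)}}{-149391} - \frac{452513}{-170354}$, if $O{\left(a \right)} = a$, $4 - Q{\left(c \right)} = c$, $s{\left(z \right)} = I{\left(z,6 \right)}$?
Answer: $\frac{1419928413929}{534436442694} \approx 2.6569$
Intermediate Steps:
$I{\left(q,y \right)} = q^{2}$
$s{\left(z \right)} = z^{2}$
$Q{\left(c \right)} = 4 - c$
$h{\left(f \right)} = \frac{4}{7} - \frac{f}{3}$ ($h{\left(f \right)} = - \frac{12}{4 - \left(-5\right)^{2}} + \frac{f}{-3} = - \frac{12}{4 - 25} + f \left(- \frac{1}{3}\right) = - \frac{12}{4 - 25} - \frac{f}{3} = - \frac{12}{-21} - \frac{f}{3} = \left(-12\right) \left(- \frac{1}{21}\right) - \frac{f}{3} = \frac{4}{7} - \frac{f}{3}$)
$p{\left(j,b \right)} = \frac{4}{7} - \frac{b}{3}$
$\frac{p{\left(O{\left(8 \right)},253 \right)}}{-149391} - \frac{452513}{-170354} = \frac{\frac{4}{7} - \frac{253}{3}}{-149391} - \frac{452513}{-170354} = \left(\frac{4}{7} - \frac{253}{3}\right) \left(- \frac{1}{149391}\right) - - \frac{452513}{170354} = \left(- \frac{1759}{21}\right) \left(- \frac{1}{149391}\right) + \frac{452513}{170354} = \frac{1759}{3137211} + \frac{452513}{170354} = \frac{1419928413929}{534436442694}$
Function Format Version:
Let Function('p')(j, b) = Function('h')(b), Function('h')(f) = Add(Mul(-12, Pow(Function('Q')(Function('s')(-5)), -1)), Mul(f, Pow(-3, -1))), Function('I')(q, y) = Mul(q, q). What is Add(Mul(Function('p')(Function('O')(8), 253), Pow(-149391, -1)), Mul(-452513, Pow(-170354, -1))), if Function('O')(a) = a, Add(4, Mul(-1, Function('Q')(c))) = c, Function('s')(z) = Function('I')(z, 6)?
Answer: Rational(1419928413929, 534436442694) ≈ 2.6569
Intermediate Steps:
Function('I')(q, y) = Pow(q, 2)
Function('s')(z) = Pow(z, 2)
Function('Q')(c) = Add(4, Mul(-1, c))
Function('h')(f) = Add(Rational(4, 7), Mul(Rational(-1, 3), f)) (Function('h')(f) = Add(Mul(-12, Pow(Add(4, Mul(-1, Pow(-5, 2))), -1)), Mul(f, Pow(-3, -1))) = Add(Mul(-12, Pow(Add(4, Mul(-1, 25)), -1)), Mul(f, Rational(-1, 3))) = Add(Mul(-12, Pow(Add(4, -25), -1)), Mul(Rational(-1, 3), f)) = Add(Mul(-12, Pow(-21, -1)), Mul(Rational(-1, 3), f)) = Add(Mul(-12, Rational(-1, 21)), Mul(Rational(-1, 3), f)) = Add(Rational(4, 7), Mul(Rational(-1, 3), f)))
Function('p')(j, b) = Add(Rational(4, 7), Mul(Rational(-1, 3), b))
Add(Mul(Function('p')(Function('O')(8), 253), Pow(-149391, -1)), Mul(-452513, Pow(-170354, -1))) = Add(Mul(Add(Rational(4, 7), Mul(Rational(-1, 3), 253)), Pow(-149391, -1)), Mul(-452513, Pow(-170354, -1))) = Add(Mul(Add(Rational(4, 7), Rational(-253, 3)), Rational(-1, 149391)), Mul(-452513, Rational(-1, 170354))) = Add(Mul(Rational(-1759, 21), Rational(-1, 149391)), Rational(452513, 170354)) = Add(Rational(1759, 3137211), Rational(452513, 170354)) = Rational(1419928413929, 534436442694)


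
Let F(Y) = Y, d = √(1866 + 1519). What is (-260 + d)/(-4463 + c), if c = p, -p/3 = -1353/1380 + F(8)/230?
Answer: 4784/82067 - 92*√3385/410335 ≈ 0.045249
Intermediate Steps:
d = √3385 ≈ 58.181
p = 261/92 (p = -3*(-1353/1380 + 8/230) = -3*(-1353*1/1380 + 8*(1/230)) = -3*(-451/460 + 4/115) = -3*(-87/92) = 261/92 ≈ 2.8370)
c = 261/92 ≈ 2.8370
(-260 + d)/(-4463 + c) = (-260 + √3385)/(-4463 + 261/92) = (-260 + √3385)/(-410335/92) = (-260 + √3385)*(-92/410335) = 4784/82067 - 92*√3385/410335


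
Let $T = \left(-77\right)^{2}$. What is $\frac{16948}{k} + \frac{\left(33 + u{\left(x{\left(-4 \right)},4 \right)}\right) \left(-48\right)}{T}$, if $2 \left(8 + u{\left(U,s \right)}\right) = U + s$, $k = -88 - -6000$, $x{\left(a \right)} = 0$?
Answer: $\frac{23205685}{8763062} \approx 2.6481$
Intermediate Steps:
$T = 5929$
$k = 5912$ ($k = -88 + 6000 = 5912$)
$u{\left(U,s \right)} = -8 + \frac{U}{2} + \frac{s}{2}$ ($u{\left(U,s \right)} = -8 + \frac{U + s}{2} = -8 + \left(\frac{U}{2} + \frac{s}{2}\right) = -8 + \frac{U}{2} + \frac{s}{2}$)
$\frac{16948}{k} + \frac{\left(33 + u{\left(x{\left(-4 \right)},4 \right)}\right) \left(-48\right)}{T} = \frac{16948}{5912} + \frac{\left(33 + \left(-8 + \frac{1}{2} \cdot 0 + \frac{1}{2} \cdot 4\right)\right) \left(-48\right)}{5929} = 16948 \cdot \frac{1}{5912} + \left(33 + \left(-8 + 0 + 2\right)\right) \left(-48\right) \frac{1}{5929} = \frac{4237}{1478} + \left(33 - 6\right) \left(-48\right) \frac{1}{5929} = \frac{4237}{1478} + 27 \left(-48\right) \frac{1}{5929} = \frac{4237}{1478} - \frac{1296}{5929} = \frac{23205685}{8763062}$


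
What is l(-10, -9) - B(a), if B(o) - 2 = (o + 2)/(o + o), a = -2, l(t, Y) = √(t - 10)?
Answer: -2 + 2*I*√5 ≈ -2.0 + 4.4721*I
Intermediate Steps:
l(t, Y) = √(-10 + t)
B(o) = 2 + (2 + o)/(2*o) (B(o) = 2 + (o + 2)/(o + o) = 2 + (2 + o)/((2*o)) = 2 + (2 + o)*(1/(2*o)) = 2 + (2 + o)/(2*o))
l(-10, -9) - B(a) = √(-10 - 10) - (5/2 + 1/(-2)) = √(-20) - (5/2 - ½) = 2*I*√5 - 1*2 = 2*I*√5 - 2 = -2 + 2*I*√5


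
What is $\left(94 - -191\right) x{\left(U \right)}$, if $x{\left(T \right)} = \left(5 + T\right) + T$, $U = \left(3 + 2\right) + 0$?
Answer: $4275$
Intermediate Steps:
$U = 5$ ($U = 5 + 0 = 5$)
$x{\left(T \right)} = 5 + 2 T$
$\left(94 - -191\right) x{\left(U \right)} = \left(94 - -191\right) \left(5 + 2 \cdot 5\right) = \left(94 + 191\right) \left(5 + 10\right) = 285 \cdot 15 = 4275$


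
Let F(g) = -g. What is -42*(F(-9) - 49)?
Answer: 1680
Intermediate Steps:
-42*(F(-9) - 49) = -42*(-1*(-9) - 49) = -42*(9 - 49) = -42*(-40) = 1680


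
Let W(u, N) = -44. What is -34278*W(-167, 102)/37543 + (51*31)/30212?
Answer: 4147823697/103113556 ≈ 40.226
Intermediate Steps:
-34278*W(-167, 102)/37543 + (51*31)/30212 = -34278/(37543/(-44)) + (51*31)/30212 = -34278/(37543*(-1/44)) + 1581*(1/30212) = -34278/(-3413/4) + 1581/30212 = -34278*(-4/3413) + 1581/30212 = 137112/3413 + 1581/30212 = 4147823697/103113556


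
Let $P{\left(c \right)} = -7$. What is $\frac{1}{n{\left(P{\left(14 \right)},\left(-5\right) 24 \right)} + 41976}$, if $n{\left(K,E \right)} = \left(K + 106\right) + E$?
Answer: $\frac{1}{41955} \approx 2.3835 \cdot 10^{-5}$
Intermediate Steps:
$n{\left(K,E \right)} = 106 + E + K$ ($n{\left(K,E \right)} = \left(106 + K\right) + E = 106 + E + K$)
$\frac{1}{n{\left(P{\left(14 \right)},\left(-5\right) 24 \right)} + 41976} = \frac{1}{\left(106 - 120 - 7\right) + 41976} = \frac{1}{-21 + 41976} = \frac{1}{41955}$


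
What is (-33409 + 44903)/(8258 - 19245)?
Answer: -11494/10987 ≈ -1.0461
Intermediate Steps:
(-33409 + 44903)/(8258 - 19245) = 11494/(-10987) = 11494*(-1/10987) = -11494/10987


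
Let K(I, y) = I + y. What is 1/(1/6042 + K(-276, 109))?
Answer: -6042/1009013 ≈ -0.0059880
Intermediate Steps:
1/(1/6042 + K(-276, 109)) = 1/(1/6042 + (-276 + 109)) = 1/(1/6042 - 167) = 1/(-1009013/6042) = -6042/1009013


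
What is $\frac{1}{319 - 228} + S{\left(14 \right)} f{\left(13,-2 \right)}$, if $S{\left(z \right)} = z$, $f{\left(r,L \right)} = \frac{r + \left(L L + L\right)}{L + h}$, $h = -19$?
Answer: $- \frac{909}{91} \approx -9.989$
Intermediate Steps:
$f{\left(r,L \right)} = \frac{L + r + L^{2}}{-19 + L}$ ($f{\left(r,L \right)} = \frac{r + \left(L L + L\right)}{L - 19} = \frac{r + \left(L^{2} + L\right)}{-19 + L} = \frac{r + \left(L + L^{2}\right)}{-19 + L} = \frac{L + r + L^{2}}{-19 + L}$)
$\frac{1}{319 - 228} + S{\left(14 \right)} f{\left(13,-2 \right)} = \frac{1}{319 - 228} + 14 \frac{-2 + 13 + \left(-2\right)^{2}}{-19 - 2} = \frac{1}{91} + 14 \frac{-2 + 13 + 4}{-21} = \frac{1}{91} + 14 \left(\left(- \frac{1}{21}\right) 15\right) = \frac{1}{91} + 14 \left(- \frac{5}{7}\right) = \frac{1}{91} - 10 = - \frac{909}{91}$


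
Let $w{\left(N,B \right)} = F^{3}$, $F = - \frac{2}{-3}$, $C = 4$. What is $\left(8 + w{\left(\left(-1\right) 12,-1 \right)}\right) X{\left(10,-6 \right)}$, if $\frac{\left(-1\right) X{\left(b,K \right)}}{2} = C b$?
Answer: $- \frac{17920}{27} \approx -663.7$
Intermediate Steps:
$X{\left(b,K \right)} = - 8 b$ ($X{\left(b,K \right)} = - 2 \cdot 4 b = - 8 b$)
$F = \frac{2}{3}$ ($F = \left(-2\right) \left(- \frac{1}{3}\right) = \frac{2}{3} \approx 0.66667$)
$w{\left(N,B \right)} = \frac{8}{27}$ ($w{\left(N,B \right)} = \left(\frac{2}{3}\right)^{3} = \frac{8}{27}$)
$\left(8 + w{\left(\left(-1\right) 12,-1 \right)}\right) X{\left(10,-6 \right)} = \left(8 + \frac{8}{27}\right) \left(\left(-8\right) 10\right) = \frac{224}{27} \left(-80\right) = - \frac{17920}{27}$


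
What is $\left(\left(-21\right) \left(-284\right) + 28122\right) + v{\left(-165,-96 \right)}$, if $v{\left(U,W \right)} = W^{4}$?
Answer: $84968742$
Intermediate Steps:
$\left(\left(-21\right) \left(-284\right) + 28122\right) + v{\left(-165,-96 \right)} = \left(\left(-21\right) \left(-284\right) + 28122\right) + \left(-96\right)^{4} = \left(5964 + 28122\right) + 84934656 = 34086 + 84934656 = 84968742$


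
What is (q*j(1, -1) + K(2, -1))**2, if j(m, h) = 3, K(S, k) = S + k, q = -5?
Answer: 196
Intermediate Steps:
(q*j(1, -1) + K(2, -1))**2 = (-5*3 + (2 - 1))**2 = (-15 + 1)**2 = (-14)**2 = 196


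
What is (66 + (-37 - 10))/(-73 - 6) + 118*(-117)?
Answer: -1090693/79 ≈ -13806.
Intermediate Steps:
(66 + (-37 - 10))/(-73 - 6) + 118*(-117) = (66 - 47)/(-79) - 13806 = 19*(-1/79) - 13806 = -19/79 - 13806 = -1090693/79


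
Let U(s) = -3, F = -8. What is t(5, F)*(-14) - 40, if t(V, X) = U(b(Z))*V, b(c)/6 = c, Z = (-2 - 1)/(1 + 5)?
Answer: 170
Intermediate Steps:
Z = -1/2 (Z = -3/6 = -3*1/6 = -1/2 ≈ -0.50000)
b(c) = 6*c
t(V, X) = -3*V
t(5, F)*(-14) - 40 = -3*5*(-14) - 40 = -15*(-14) - 40 = 210 - 40 = 170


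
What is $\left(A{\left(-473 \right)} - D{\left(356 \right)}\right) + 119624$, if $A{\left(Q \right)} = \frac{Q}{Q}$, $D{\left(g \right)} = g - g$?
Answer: $119625$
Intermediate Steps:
$D{\left(g \right)} = 0$
$A{\left(Q \right)} = 1$
$\left(A{\left(-473 \right)} - D{\left(356 \right)}\right) + 119624 = \left(1 - 0\right) + 119624 = \left(1 + 0\right) + 119624 = 1 + 119624 = 119625$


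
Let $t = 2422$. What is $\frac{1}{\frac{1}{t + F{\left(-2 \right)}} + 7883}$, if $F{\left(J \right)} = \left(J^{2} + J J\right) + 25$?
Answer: $\frac{2455}{19352766} \approx 0.00012686$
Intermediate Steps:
$F{\left(J \right)} = 25 + 2 J^{2}$ ($F{\left(J \right)} = \left(J^{2} + J^{2}\right) + 25 = 2 J^{2} + 25 = 25 + 2 J^{2}$)
$\frac{1}{\frac{1}{t + F{\left(-2 \right)}} + 7883} = \frac{1}{\frac{1}{2422 + \left(25 + 2 \left(-2\right)^{2}\right)} + 7883} = \frac{1}{\frac{1}{2422 + \left(25 + 2 \cdot 4\right)} + 7883} = \frac{1}{\frac{1}{2422 + \left(25 + 8\right)} + 7883} = \frac{1}{\frac{1}{2422 + 33} + 7883} = \frac{1}{\frac{1}{2455} + 7883} = \frac{1}{\frac{19352766}{2455}} = \frac{2455}{19352766}$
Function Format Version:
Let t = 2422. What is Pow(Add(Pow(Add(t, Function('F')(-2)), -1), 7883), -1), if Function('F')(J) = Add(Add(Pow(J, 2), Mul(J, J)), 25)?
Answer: Rational(2455, 19352766) ≈ 0.00012686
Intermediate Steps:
Function('F')(J) = Add(25, Mul(2, Pow(J, 2))) (Function('F')(J) = Add(Add(Pow(J, 2), Pow(J, 2)), 25) = Add(Mul(2, Pow(J, 2)), 25) = Add(25, Mul(2, Pow(J, 2))))
Pow(Add(Pow(Add(t, Function('F')(-2)), -1), 7883), -1) = Pow(Add(Pow(Add(2422, Add(25, Mul(2, Pow(-2, 2)))), -1), 7883), -1) = Pow(Add(Pow(Add(2422, Add(25, Mul(2, 4))), -1), 7883), -1) = Pow(Add(Pow(Add(2422, Add(25, 8)), -1), 7883), -1) = Pow(Add(Pow(Add(2422, 33), -1), 7883), -1) = Pow(Add(Pow(2455, -1), 7883), -1) = Pow(Add(Rational(1, 2455), 7883), -1) = Pow(Rational(19352766, 2455), -1) = Rational(2455, 19352766)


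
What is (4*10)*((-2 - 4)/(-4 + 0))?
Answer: 60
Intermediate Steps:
(4*10)*((-2 - 4)/(-4 + 0)) = 40*(-6/(-4)) = 40*(-6*(-¼)) = 40*(3/2) = 60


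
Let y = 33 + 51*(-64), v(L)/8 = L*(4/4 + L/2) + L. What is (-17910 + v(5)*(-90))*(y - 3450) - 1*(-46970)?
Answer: 227935880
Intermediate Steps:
v(L) = 8*L + 8*L*(1 + L/2) (v(L) = 8*(L*(4/4 + L/2) + L) = 8*(L*(4*(¼) + L*(½)) + L) = 8*(L*(1 + L/2) + L) = 8*(L + L*(1 + L/2)) = 8*L + 8*L*(1 + L/2))
y = -3231 (y = 33 - 3264 = -3231)
(-17910 + v(5)*(-90))*(y - 3450) - 1*(-46970) = (-17910 + (4*5*(4 + 5))*(-90))*(-3231 - 3450) - 1*(-46970) = (-17910 + (4*5*9)*(-90))*(-6681) + 46970 = (-17910 + 180*(-90))*(-6681) + 46970 = (-17910 - 16200)*(-6681) + 46970 = -34110*(-6681) + 46970 = 227888910 + 46970 = 227935880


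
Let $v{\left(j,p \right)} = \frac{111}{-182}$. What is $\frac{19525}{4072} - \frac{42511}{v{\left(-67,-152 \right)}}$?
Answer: $\frac{31507239419}{451992} \approx 69708.0$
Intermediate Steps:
$v{\left(j,p \right)} = - \frac{111}{182}$ ($v{\left(j,p \right)} = 111 \left(- \frac{1}{182}\right) = - \frac{111}{182}$)
$\frac{19525}{4072} - \frac{42511}{v{\left(-67,-152 \right)}} = \frac{19525}{4072} - \frac{42511}{- \frac{111}{182}} = 19525 \cdot \frac{1}{4072} - - \frac{7737002}{111} = \frac{19525}{4072} + \frac{7737002}{111} = \frac{31507239419}{451992}$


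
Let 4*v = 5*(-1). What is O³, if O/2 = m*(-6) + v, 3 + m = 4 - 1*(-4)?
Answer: -1953125/8 ≈ -2.4414e+5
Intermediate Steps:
v = -5/4 (v = (5*(-1))/4 = (¼)*(-5) = -5/4 ≈ -1.2500)
m = 5 (m = -3 + (4 - 1*(-4)) = -3 + (4 + 4) = -3 + 8 = 5)
O = -125/2 (O = 2*(5*(-6) - 5/4) = 2*(-30 - 5/4) = 2*(-125/4) = -125/2 ≈ -62.500)
O³ = (-125/2)³ = -1953125/8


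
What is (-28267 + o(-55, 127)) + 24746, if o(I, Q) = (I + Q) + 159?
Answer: -3290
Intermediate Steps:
o(I, Q) = 159 + I + Q
(-28267 + o(-55, 127)) + 24746 = (-28267 + (159 - 55 + 127)) + 24746 = (-28267 + 231) + 24746 = -28036 + 24746 = -3290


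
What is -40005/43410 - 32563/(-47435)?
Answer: -32271823/137276890 ≈ -0.23509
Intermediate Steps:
-40005/43410 - 32563/(-47435) = -40005*1/43410 - 32563*(-1/47435) = -2667/2894 + 32563/47435 = -32271823/137276890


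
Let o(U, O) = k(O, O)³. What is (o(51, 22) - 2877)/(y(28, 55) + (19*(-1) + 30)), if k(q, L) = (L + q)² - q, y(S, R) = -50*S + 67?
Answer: -7011737067/1322 ≈ -5.3039e+6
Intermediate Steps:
y(S, R) = 67 - 50*S
o(U, O) = (-O + 4*O²)³ (o(U, O) = ((O + O)² - O)³ = ((2*O)² - O)³ = (4*O² - O)³ = (-O + 4*O²)³)
(o(51, 22) - 2877)/(y(28, 55) + (19*(-1) + 30)) = (22³*(-1 + 4*22)³ - 2877)/((67 - 50*28) + (19*(-1) + 30)) = (10648*(-1 + 88)³ - 2877)/((67 - 1400) + (-19 + 30)) = (10648*87³ - 2877)/(-1333 + 11) = (10648*658503 - 2877)/(-1322) = (7011739944 - 2877)*(-1/1322) = 7011737067*(-1/1322) = -7011737067/1322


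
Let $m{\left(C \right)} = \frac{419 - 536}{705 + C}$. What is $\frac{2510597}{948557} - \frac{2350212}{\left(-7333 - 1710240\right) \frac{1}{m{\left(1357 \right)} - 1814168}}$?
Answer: $- \frac{4169713259926385601875}{1679721584817991} \approx -2.4824 \cdot 10^{6}$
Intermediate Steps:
$m{\left(C \right)} = - \frac{117}{705 + C}$
$\frac{2510597}{948557} - \frac{2350212}{\left(-7333 - 1710240\right) \frac{1}{m{\left(1357 \right)} - 1814168}} = \frac{2510597}{948557} - \frac{2350212}{\left(-7333 - 1710240\right) \frac{1}{- \frac{117}{705 + 1357} - 1814168}} = 2510597 \cdot \frac{1}{948557} - \frac{2350212}{\left(-1717573\right) \frac{1}{- \frac{117}{2062} - 1814168}} = \frac{2510597}{948557} - \frac{2350212}{\left(-1717573\right) \frac{1}{\left(-117\right) \frac{1}{2062} - 1814168}} = \frac{2510597}{948557} - \frac{2350212}{\left(-1717573\right) \frac{1}{- \frac{117}{2062} - 1814168}} = \frac{2510597}{948557} - \frac{2350212}{\left(-1717573\right) \frac{1}{- \frac{3740814533}{2062}}} = \frac{2510597}{948557} - \frac{2350212}{\left(-1717573\right) \left(- \frac{2062}{3740814533}\right)} = \frac{2510597}{948557} - \frac{2350212}{\frac{3541635526}{3740814533}} = \frac{2510597}{948557} - \frac{4395853602615498}{1770817763} = - \frac{4169713259926385601875}{1679721584817991}$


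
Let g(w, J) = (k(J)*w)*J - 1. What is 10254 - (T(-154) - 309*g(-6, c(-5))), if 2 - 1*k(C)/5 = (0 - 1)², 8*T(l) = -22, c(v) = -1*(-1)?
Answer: 2711/4 ≈ 677.75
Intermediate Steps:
c(v) = 1
T(l) = -11/4 (T(l) = (⅛)*(-22) = -11/4)
k(C) = 5 (k(C) = 10 - 5*(0 - 1)² = 10 - 5*(-1)² = 10 - 5*1 = 10 - 5 = 5)
g(w, J) = -1 + 5*J*w (g(w, J) = (5*w)*J - 1 = 5*J*w - 1 = -1 + 5*J*w)
10254 - (T(-154) - 309*g(-6, c(-5))) = 10254 - (-11/4 - 309*(-1 + 5*1*(-6))) = 10254 - (-11/4 - 309*(-1 - 30)) = 10254 - (-11/4 - 309*(-31)) = 10254 - (-11/4 + 9579) = 10254 - 1*38305/4 = 10254 - 38305/4 = 2711/4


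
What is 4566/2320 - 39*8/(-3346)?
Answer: 4000419/1940680 ≈ 2.0613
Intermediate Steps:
4566/2320 - 39*8/(-3346) = 4566*(1/2320) - 312*(-1/3346) = 2283/1160 + 156/1673 = 4000419/1940680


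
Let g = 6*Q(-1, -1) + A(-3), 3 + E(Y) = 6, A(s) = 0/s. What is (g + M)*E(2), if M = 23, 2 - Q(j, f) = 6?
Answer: -3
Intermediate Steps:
A(s) = 0
Q(j, f) = -4 (Q(j, f) = 2 - 1*6 = 2 - 6 = -4)
E(Y) = 3 (E(Y) = -3 + 6 = 3)
g = -24 (g = 6*(-4) + 0 = -24 + 0 = -24)
(g + M)*E(2) = (-24 + 23)*3 = -1*3 = -3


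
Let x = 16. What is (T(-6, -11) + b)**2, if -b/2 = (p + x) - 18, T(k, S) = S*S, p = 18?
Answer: 7921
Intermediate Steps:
T(k, S) = S**2
b = -32 (b = -2*((18 + 16) - 18) = -2*(34 - 18) = -2*16 = -32)
(T(-6, -11) + b)**2 = ((-11)**2 - 32)**2 = (121 - 32)**2 = 89**2 = 7921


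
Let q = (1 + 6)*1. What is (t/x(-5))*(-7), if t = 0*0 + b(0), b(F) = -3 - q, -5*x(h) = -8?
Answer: 175/4 ≈ 43.750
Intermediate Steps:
x(h) = 8/5 (x(h) = -1/5*(-8) = 8/5)
q = 7 (q = 7*1 = 7)
b(F) = -10 (b(F) = -3 - 1*7 = -3 - 7 = -10)
t = -10 (t = 0*0 - 10 = 0 - 10 = -10)
(t/x(-5))*(-7) = -10/8/5*(-7) = -10*5/8*(-7) = -25/4*(-7) = 175/4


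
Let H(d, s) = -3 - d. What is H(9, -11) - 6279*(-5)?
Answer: 31383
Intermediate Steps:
H(9, -11) - 6279*(-5) = (-3 - 1*9) - 6279*(-5) = (-3 - 9) - 91*(-345) = -12 + 31395 = 31383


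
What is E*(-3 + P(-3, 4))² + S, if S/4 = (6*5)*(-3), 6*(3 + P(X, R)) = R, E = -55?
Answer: -17320/9 ≈ -1924.4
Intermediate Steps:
P(X, R) = -3 + R/6
S = -360 (S = 4*((6*5)*(-3)) = 4*(30*(-3)) = 4*(-90) = -360)
E*(-3 + P(-3, 4))² + S = -55*(-3 + (-3 + (⅙)*4))² - 360 = -55*(-3 + (-3 + ⅔))² - 360 = -55*(-3 - 7/3)² - 360 = -55*(-16/3)² - 360 = -55*256/9 - 360 = -14080/9 - 360 = -17320/9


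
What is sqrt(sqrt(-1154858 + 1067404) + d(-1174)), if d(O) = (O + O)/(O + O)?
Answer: sqrt(1 + I*sqrt(87454)) ≈ 12.18 + 12.139*I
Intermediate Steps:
d(O) = 1 (d(O) = (2*O)/((2*O)) = (2*O)*(1/(2*O)) = 1)
sqrt(sqrt(-1154858 + 1067404) + d(-1174)) = sqrt(sqrt(-1154858 + 1067404) + 1) = sqrt(sqrt(-87454) + 1) = sqrt(I*sqrt(87454) + 1) = sqrt(1 + I*sqrt(87454))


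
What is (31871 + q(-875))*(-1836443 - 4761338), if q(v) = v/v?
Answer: -210284476032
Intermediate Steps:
q(v) = 1
(31871 + q(-875))*(-1836443 - 4761338) = (31871 + 1)*(-1836443 - 4761338) = 31872*(-6597781) = -210284476032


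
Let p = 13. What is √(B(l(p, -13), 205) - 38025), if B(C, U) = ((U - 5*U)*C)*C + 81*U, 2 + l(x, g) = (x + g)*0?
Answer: 10*I*√247 ≈ 157.16*I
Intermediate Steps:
l(x, g) = -2 (l(x, g) = -2 + (x + g)*0 = -2 + (g + x)*0 = -2 + 0 = -2)
B(C, U) = 81*U - 4*U*C² (B(C, U) = ((-4*U)*C)*C + 81*U = (-4*C*U)*C + 81*U = -4*U*C² + 81*U = 81*U - 4*U*C²)
√(B(l(p, -13), 205) - 38025) = √(205*(81 - 4*(-2)²) - 38025) = √(205*(81 - 4*4) - 38025) = √(205*(81 - 16) - 38025) = √(205*65 - 38025) = √(13325 - 38025) = √(-24700) = 10*I*√247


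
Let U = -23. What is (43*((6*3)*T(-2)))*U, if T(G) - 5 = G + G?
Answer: -17802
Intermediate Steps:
T(G) = 5 + 2*G (T(G) = 5 + (G + G) = 5 + 2*G)
(43*((6*3)*T(-2)))*U = (43*((6*3)*(5 + 2*(-2))))*(-23) = (43*(18*(5 - 4)))*(-23) = (43*(18*1))*(-23) = (43*18)*(-23) = 774*(-23) = -17802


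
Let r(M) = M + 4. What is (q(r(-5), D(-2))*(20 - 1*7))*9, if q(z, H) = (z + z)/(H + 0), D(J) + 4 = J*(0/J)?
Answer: 117/2 ≈ 58.500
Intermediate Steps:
D(J) = -4 (D(J) = -4 + J*(0/J) = -4 + J*0 = -4 + 0 = -4)
r(M) = 4 + M
q(z, H) = 2*z/H (q(z, H) = (2*z)/H = 2*z/H)
(q(r(-5), D(-2))*(20 - 1*7))*9 = ((2*(4 - 5)/(-4))*(20 - 1*7))*9 = ((2*(-1)*(-¼))*(20 - 7))*9 = ((½)*13)*9 = (13/2)*9 = 117/2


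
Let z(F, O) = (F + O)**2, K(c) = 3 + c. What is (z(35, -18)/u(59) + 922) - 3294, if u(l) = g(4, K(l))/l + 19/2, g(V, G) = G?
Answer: -2919038/1245 ≈ -2344.6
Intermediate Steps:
u(l) = 19/2 + (3 + l)/l (u(l) = (3 + l)/l + 19/2 = 19/2 + (3 + l)/l)
(z(35, -18)/u(59) + 922) - 3294 = ((35 - 18)**2/(21/2 + 3/59) + 922) - 3294 = (17**2/(21/2 + 3*(1/59)) + 922) - 3294 = (289/(21/2 + 3/59) + 922) - 3294 = (289/(1245/118) + 922) - 3294 = (289*(118/1245) + 922) - 3294 = (34102/1245 + 922) - 3294 = 1181992/1245 - 3294 = -2919038/1245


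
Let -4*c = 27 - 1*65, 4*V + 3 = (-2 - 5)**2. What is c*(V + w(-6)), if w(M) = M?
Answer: 209/4 ≈ 52.250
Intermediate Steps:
V = 23/2 (V = -3/4 + (-2 - 5)**2/4 = -3/4 + (1/4)*(-7)**2 = -3/4 + (1/4)*49 = -3/4 + 49/4 = 23/2 ≈ 11.500)
c = 19/2 (c = -(27 - 1*65)/4 = -(27 - 65)/4 = -1/4*(-38) = 19/2 ≈ 9.5000)
c*(V + w(-6)) = 19*(23/2 - 6)/2 = (19/2)*(11/2) = 209/4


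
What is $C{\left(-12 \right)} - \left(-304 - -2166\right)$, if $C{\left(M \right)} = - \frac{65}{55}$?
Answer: $- \frac{20495}{11} \approx -1863.2$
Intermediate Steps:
$C{\left(M \right)} = - \frac{13}{11}$ ($C{\left(M \right)} = \left(-65\right) \frac{1}{55} = - \frac{13}{11}$)
$C{\left(-12 \right)} - \left(-304 - -2166\right) = - \frac{13}{11} - \left(-304 - -2166\right) = - \frac{13}{11} - \left(-304 + 2166\right) = - \frac{13}{11} - 1862 = - \frac{20495}{11}$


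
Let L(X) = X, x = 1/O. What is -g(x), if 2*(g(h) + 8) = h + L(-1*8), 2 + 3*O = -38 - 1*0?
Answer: 963/80 ≈ 12.038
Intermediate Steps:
O = -40/3 (O = -2/3 + (-38 - 1*0)/3 = -2/3 + (-38 + 0)/3 = -2/3 + (1/3)*(-38) = -2/3 - 38/3 = -40/3 ≈ -13.333)
x = -3/40 (x = 1/(-40/3) = -3/40 ≈ -0.075000)
g(h) = -12 + h/2 (g(h) = -8 + (h - 1*8)/2 = -8 + (h - 8)/2 = -8 + (-8 + h)/2 = -8 + (-4 + h/2) = -12 + h/2)
-g(x) = -(-12 + (1/2)*(-3/40)) = -(-12 - 3/80) = -1*(-963/80) = 963/80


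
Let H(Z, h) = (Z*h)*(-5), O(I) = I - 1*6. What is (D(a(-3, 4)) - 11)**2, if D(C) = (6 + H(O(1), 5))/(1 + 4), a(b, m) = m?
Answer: 5776/25 ≈ 231.04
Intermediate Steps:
O(I) = -6 + I (O(I) = I - 6 = -6 + I)
H(Z, h) = -5*Z*h
D(C) = 131/5 (D(C) = (6 - 5*(-6 + 1)*5)/(1 + 4) = (6 - 5*(-5)*5)/5 = (6 + 125)*(1/5) = 131*(1/5) = 131/5)
(D(a(-3, 4)) - 11)**2 = (131/5 - 11)**2 = (76/5)**2 = 5776/25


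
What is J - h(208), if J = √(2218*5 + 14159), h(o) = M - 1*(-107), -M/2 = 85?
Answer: 63 + √25249 ≈ 221.90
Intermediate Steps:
M = -170 (M = -2*85 = -170)
h(o) = -63 (h(o) = -170 - 1*(-107) = -170 + 107 = -63)
J = √25249 (J = √(11090 + 14159) = √25249 ≈ 158.90)
J - h(208) = √25249 - 1*(-63) = √25249 + 63 = 63 + √25249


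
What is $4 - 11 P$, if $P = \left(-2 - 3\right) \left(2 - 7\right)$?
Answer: $-271$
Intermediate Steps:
$P = 25$ ($P = \left(-5\right) \left(-5\right) = 25$)
$4 - 11 P = 4 - 275 = -271$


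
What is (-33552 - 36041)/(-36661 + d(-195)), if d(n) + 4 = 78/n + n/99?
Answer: 11482845/6050116 ≈ 1.8980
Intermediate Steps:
d(n) = -4 + 78/n + n/99 (d(n) = -4 + (78/n + n/99) = -4 + 78/n + n/99)
(-33552 - 36041)/(-36661 + d(-195)) = (-33552 - 36041)/(-36661 + (-4 + 78/(-195) + (1/99)*(-195))) = -69593/(-36661 + (-4 + 78*(-1/195) - 65/33)) = -69593/(-36661 + (-4 - ⅖ - 65/33)) = -69593/(-36661 - 1051/165) = -69593/(-6050116/165) = -69593*(-165/6050116) = 11482845/6050116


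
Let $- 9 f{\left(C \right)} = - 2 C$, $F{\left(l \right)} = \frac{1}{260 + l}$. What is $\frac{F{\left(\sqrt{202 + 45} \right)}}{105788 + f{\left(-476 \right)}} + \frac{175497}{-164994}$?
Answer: $- \frac{4804577635567}{4517037383122} - \frac{3 \sqrt{247}}{21354044140} \approx -1.0637$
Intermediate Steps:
$f{\left(C \right)} = \frac{2 C}{9}$ ($f{\left(C \right)} = - \frac{\left(-2\right) C}{9} = \frac{2 C}{9}$)
$\frac{F{\left(\sqrt{202 + 45} \right)}}{105788 + f{\left(-476 \right)}} + \frac{175497}{-164994} = \frac{1}{\left(260 + \sqrt{202 + 45}\right) \left(105788 + \frac{2}{9} \left(-476\right)\right)} + \frac{175497}{-164994} = \frac{1}{\left(260 + \sqrt{247}\right) \left(105788 - \frac{952}{9}\right)} + 175497 \left(- \frac{1}{164994}\right) = \frac{1}{\left(260 + \sqrt{247}\right) \frac{951140}{9}} - \frac{58499}{54998} = \frac{1}{260 + \sqrt{247}} \cdot \frac{9}{951140} - \frac{58499}{54998} = \frac{9}{951140 \left(260 + \sqrt{247}\right)} - \frac{58499}{54998} = - \frac{58499}{54998} + \frac{9}{951140 \left(260 + \sqrt{247}\right)}$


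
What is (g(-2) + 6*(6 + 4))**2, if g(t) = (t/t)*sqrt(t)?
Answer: (60 + I*sqrt(2))**2 ≈ 3598.0 + 169.71*I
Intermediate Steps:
g(t) = sqrt(t) (g(t) = 1*sqrt(t) = sqrt(t))
(g(-2) + 6*(6 + 4))**2 = (sqrt(-2) + 6*(6 + 4))**2 = (I*sqrt(2) + 6*10)**2 = (I*sqrt(2) + 60)**2 = (60 + I*sqrt(2))**2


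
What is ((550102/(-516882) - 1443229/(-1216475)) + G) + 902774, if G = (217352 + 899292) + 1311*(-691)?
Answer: 350075324707556339/314387015475 ≈ 1.1135e+6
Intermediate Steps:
G = 210743 (G = 1116644 - 905901 = 210743)
((550102/(-516882) - 1443229/(-1216475)) + G) + 902774 = ((550102/(-516882) - 1443229/(-1216475)) + 210743) + 902774 = ((550102*(-1/516882) - 1443229*(-1/1216475)) + 210743) + 902774 = ((-275051/258441 + 1443229/1216475) + 210743) + 902774 = (38396880764/314387015475 + 210743) + 902774 = 66254901199128689/314387015475 + 902774 = 350075324707556339/314387015475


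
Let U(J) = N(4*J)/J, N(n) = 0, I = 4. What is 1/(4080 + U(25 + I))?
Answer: 1/4080 ≈ 0.00024510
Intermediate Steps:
U(J) = 0 (U(J) = 0/J = 0)
1/(4080 + U(25 + I)) = 1/(4080 + 0) = 1/4080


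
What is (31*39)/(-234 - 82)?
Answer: -1209/316 ≈ -3.8260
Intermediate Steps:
(31*39)/(-234 - 82) = 1209/(-316) = 1209*(-1/316) = -1209/316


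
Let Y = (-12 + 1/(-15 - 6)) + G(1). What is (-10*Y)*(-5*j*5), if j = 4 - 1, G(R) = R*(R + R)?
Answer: -52750/7 ≈ -7535.7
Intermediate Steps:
G(R) = 2*R² (G(R) = R*(2*R) = 2*R²)
j = 3
Y = -211/21 (Y = (-12 + 1/(-15 - 6)) + 2*1² = (-12 + 1/(-21)) + 2*1 = (-12 - 1/21) + 2 = -253/21 + 2 = -211/21 ≈ -10.048)
(-10*Y)*(-5*j*5) = (-10*(-211/21))*(-5*3*5) = 2110*(-15*5)/21 = (2110/21)*(-75) = -52750/7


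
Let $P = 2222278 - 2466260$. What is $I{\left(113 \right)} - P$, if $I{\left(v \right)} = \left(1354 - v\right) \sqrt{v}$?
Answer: $243982 + 1241 \sqrt{113} \approx 2.5717 \cdot 10^{5}$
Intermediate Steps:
$P = -243982$
$I{\left(v \right)} = \sqrt{v} \left(1354 - v\right)$
$I{\left(113 \right)} - P = \sqrt{113} \left(1354 - 113\right) - -243982 = \sqrt{113} \left(1354 - 113\right) + 243982 = \sqrt{113} \cdot 1241 + 243982 = 1241 \sqrt{113} + 243982 = 243982 + 1241 \sqrt{113}$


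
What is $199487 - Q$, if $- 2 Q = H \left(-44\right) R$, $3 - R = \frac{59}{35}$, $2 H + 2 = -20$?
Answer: $\frac{6993177}{35} \approx 1.9981 \cdot 10^{5}$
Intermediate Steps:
$H = -11$ ($H = -1 + \frac{1}{2} \left(-20\right) = -1 - 10 = -11$)
$R = \frac{46}{35}$ ($R = 3 - \frac{59}{35} = \frac{46}{35} \approx 1.3143$)
$Q = - \frac{11132}{35}$ ($Q = - \frac{\left(-11\right) \left(-44\right) \frac{46}{35}}{2} = - \frac{484 \cdot \frac{46}{35}}{2} = \left(- \frac{1}{2}\right) \frac{22264}{35} = - \frac{11132}{35} \approx -318.06$)
$199487 - Q = 199487 - - \frac{11132}{35} = 199487 + \frac{11132}{35} = \frac{6993177}{35}$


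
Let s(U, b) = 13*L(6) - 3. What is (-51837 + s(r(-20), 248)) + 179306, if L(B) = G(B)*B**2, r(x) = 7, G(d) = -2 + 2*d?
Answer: 132146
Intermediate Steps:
L(B) = B**2*(-2 + 2*B) (L(B) = (-2 + 2*B)*B**2 = B**2*(-2 + 2*B))
s(U, b) = 4677 (s(U, b) = 13*(2*6**2*(-1 + 6)) - 3 = 13*(2*36*5) - 3 = 13*360 - 3 = 4680 - 3 = 4677)
(-51837 + s(r(-20), 248)) + 179306 = (-51837 + 4677) + 179306 = -47160 + 179306 = 132146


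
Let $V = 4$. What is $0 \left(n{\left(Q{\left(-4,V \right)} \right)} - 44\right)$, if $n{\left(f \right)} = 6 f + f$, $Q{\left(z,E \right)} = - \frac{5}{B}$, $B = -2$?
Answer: $0$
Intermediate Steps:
$Q{\left(z,E \right)} = \frac{5}{2}$ ($Q{\left(z,E \right)} = - \frac{5}{-2} = \left(-5\right) \left(- \frac{1}{2}\right) = \frac{5}{2}$)
$n{\left(f \right)} = 7 f$
$0 \left(n{\left(Q{\left(-4,V \right)} \right)} - 44\right) = 0 \left(7 \cdot \frac{5}{2} - 44\right) = 0 \left(\frac{35}{2} - 44\right) = 0 \left(- \frac{53}{2}\right) = 0$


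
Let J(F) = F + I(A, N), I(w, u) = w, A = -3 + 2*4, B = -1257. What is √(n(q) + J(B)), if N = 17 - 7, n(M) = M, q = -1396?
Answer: 2*I*√662 ≈ 51.459*I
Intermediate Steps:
N = 10
A = 5 (A = -3 + 8 = 5)
J(F) = 5 + F (J(F) = F + 5 = 5 + F)
√(n(q) + J(B)) = √(-1396 + (5 - 1257)) = √(-1396 - 1252) = √(-2648) = 2*I*√662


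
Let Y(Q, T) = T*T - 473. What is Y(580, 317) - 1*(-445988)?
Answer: 546004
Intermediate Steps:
Y(Q, T) = -473 + T² (Y(Q, T) = T² - 473 = -473 + T²)
Y(580, 317) - 1*(-445988) = (-473 + 317²) - 1*(-445988) = (-473 + 100489) + 445988 = 100016 + 445988 = 546004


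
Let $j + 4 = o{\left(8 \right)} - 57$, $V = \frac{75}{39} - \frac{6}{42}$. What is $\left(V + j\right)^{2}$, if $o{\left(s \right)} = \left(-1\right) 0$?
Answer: $\frac{29041321}{8281} \approx 3507.0$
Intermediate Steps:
$V = \frac{162}{91}$ ($V = 75 \cdot \frac{1}{39} - \frac{1}{7} = \frac{25}{13} - \frac{1}{7} = \frac{162}{91} \approx 1.7802$)
$o{\left(s \right)} = 0$
$j = -61$ ($j = -4 + \left(0 - 57\right) = -4 - 57 = -61$)
$\left(V + j\right)^{2} = \left(\frac{162}{91} - 61\right)^{2} = \left(- \frac{5389}{91}\right)^{2} = \frac{29041321}{8281}$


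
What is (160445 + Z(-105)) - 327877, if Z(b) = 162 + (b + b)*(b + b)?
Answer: -123170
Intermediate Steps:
Z(b) = 162 + 4*b**2 (Z(b) = 162 + (2*b)*(2*b) = 162 + 4*b**2)
(160445 + Z(-105)) - 327877 = (160445 + (162 + 4*(-105)**2)) - 327877 = (160445 + (162 + 4*11025)) - 327877 = (160445 + (162 + 44100)) - 327877 = (160445 + 44262) - 327877 = 204707 - 327877 = -123170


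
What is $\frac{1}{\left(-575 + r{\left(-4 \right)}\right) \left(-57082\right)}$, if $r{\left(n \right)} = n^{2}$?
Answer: $\frac{1}{31908838} \approx 3.1339 \cdot 10^{-8}$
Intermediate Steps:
$\frac{1}{\left(-575 + r{\left(-4 \right)}\right) \left(-57082\right)} = \frac{1}{\left(-575 + \left(-4\right)^{2}\right) \left(-57082\right)} = \frac{1}{-575 + 16} \left(- \frac{1}{57082}\right) = \frac{1}{-559} \left(- \frac{1}{57082}\right) = \left(- \frac{1}{559}\right) \left(- \frac{1}{57082}\right) = \frac{1}{31908838}$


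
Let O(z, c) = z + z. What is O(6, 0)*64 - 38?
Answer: 730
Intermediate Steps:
O(z, c) = 2*z
O(6, 0)*64 - 38 = (2*6)*64 - 38 = 12*64 - 38 = 768 - 38 = 730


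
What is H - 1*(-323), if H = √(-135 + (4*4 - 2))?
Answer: 323 + 11*I ≈ 323.0 + 11.0*I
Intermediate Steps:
H = 11*I (H = √(-135 + (16 - 2)) = √(-135 + 14) = √(-121) = 11*I ≈ 11.0*I)
H - 1*(-323) = 11*I - 1*(-323) = 11*I + 323 = 323 + 11*I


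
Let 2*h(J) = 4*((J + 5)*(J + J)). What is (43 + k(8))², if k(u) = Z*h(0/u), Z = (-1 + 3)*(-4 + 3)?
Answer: 1849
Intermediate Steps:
h(J) = 4*J*(5 + J) (h(J) = (4*((J + 5)*(J + J)))/2 = (4*((5 + J)*(2*J)))/2 = (4*(2*J*(5 + J)))/2 = (8*J*(5 + J))/2 = 4*J*(5 + J))
Z = -2 (Z = 2*(-1) = -2)
k(u) = 0 (k(u) = -8*0/u*(5 + 0/u) = -8*0*(5 + 0) = -8*0*5 = -2*0 = 0)
(43 + k(8))² = (43 + 0)² = 43² = 1849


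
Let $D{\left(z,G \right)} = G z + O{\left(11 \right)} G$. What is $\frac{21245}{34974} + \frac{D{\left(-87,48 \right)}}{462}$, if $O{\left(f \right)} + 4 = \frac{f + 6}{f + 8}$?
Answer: $- \frac{447922469}{51166962} \approx -8.7541$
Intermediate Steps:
$O{\left(f \right)} = -4 + \frac{6 + f}{8 + f}$ ($O{\left(f \right)} = -4 + \frac{f + 6}{f + 8} = -4 + \frac{6 + f}{8 + f}$)
$D{\left(z,G \right)} = - \frac{59 G}{19} + G z$ ($D{\left(z,G \right)} = G z + \frac{-26 - 33}{8 + 11} G = G z + \frac{-26 - 33}{19} G = G z + \frac{1}{19} \left(-59\right) G = G z - \frac{59 G}{19} = - \frac{59 G}{19} + G z$)
$\frac{21245}{34974} + \frac{D{\left(-87,48 \right)}}{462} = \frac{21245}{34974} + \frac{\frac{1}{19} \cdot 48 \left(-59 + 19 \left(-87\right)\right)}{462} = 21245 \cdot \frac{1}{34974} + \frac{1}{19} \cdot 48 \left(-59 - 1653\right) \frac{1}{462} = \frac{21245}{34974} + \frac{1}{19} \cdot 48 \left(-1712\right) \frac{1}{462} = \frac{21245}{34974} - \frac{13696}{1463} = - \frac{447922469}{51166962}$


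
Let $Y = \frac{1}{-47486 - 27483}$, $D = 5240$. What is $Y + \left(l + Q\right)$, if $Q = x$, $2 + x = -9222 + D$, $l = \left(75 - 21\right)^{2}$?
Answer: $- \frac{80066893}{74969} \approx -1068.0$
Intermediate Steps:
$l = 2916$ ($l = 54^{2} = 2916$)
$x = -3984$ ($x = -2 + \left(-9222 + 5240\right) = -2 - 3982 = -3984$)
$Q = -3984$
$Y = - \frac{1}{74969}$ ($Y = \frac{1}{-74969} = - \frac{1}{74969} \approx -1.3339 \cdot 10^{-5}$)
$Y + \left(l + Q\right) = - \frac{1}{74969} + \left(2916 - 3984\right) = - \frac{1}{74969} - 1068 = - \frac{80066893}{74969}$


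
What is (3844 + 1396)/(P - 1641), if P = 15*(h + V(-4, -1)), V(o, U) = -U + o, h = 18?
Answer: -655/177 ≈ -3.7006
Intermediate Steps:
V(o, U) = o - U
P = 225 (P = 15*(18 + (-4 - 1*(-1))) = 15*(18 + (-4 + 1)) = 15*(18 - 3) = 15*15 = 225)
(3844 + 1396)/(P - 1641) = (3844 + 1396)/(225 - 1641) = 5240/(-1416) = 5240*(-1/1416) = -655/177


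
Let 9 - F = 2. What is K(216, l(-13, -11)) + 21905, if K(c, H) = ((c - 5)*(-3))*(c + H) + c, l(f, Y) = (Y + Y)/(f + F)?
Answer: -116928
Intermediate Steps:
F = 7 (F = 9 - 1*2 = 9 - 2 = 7)
l(f, Y) = 2*Y/(7 + f) (l(f, Y) = (Y + Y)/(f + 7) = (2*Y)/(7 + f) = 2*Y/(7 + f))
K(c, H) = c + (15 - 3*c)*(H + c) (K(c, H) = ((-5 + c)*(-3))*(H + c) + c = (15 - 3*c)*(H + c) + c = c + (15 - 3*c)*(H + c))
K(216, l(-13, -11)) + 21905 = (-3*216² + 15*(2*(-11)/(7 - 13)) + 16*216 - 3*2*(-11)/(7 - 13)*216) + 21905 = (-3*46656 + 15*(2*(-11)/(-6)) + 3456 - 3*2*(-11)/(-6)*216) + 21905 = (-139968 + 15*(2*(-11)*(-⅙)) + 3456 - 3*2*(-11)*(-⅙)*216) + 21905 = (-139968 + 15*(11/3) + 3456 - 3*11/3*216) + 21905 = (-139968 + 55 + 3456 - 2376) + 21905 = -138833 + 21905 = -116928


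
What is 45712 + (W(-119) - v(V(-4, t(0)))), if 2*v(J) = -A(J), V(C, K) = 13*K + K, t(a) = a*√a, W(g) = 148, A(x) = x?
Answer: 45860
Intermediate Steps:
t(a) = a^(3/2)
V(C, K) = 14*K
v(J) = -J/2 (v(J) = (-J)/2 = -J/2)
45712 + (W(-119) - v(V(-4, t(0)))) = 45712 + (148 - (-1)*14*0^(3/2)/2) = 45712 + (148 - (-1)*14*0/2) = 45712 + (148 - (-1)*0/2) = 45712 + (148 - 1*0) = 45712 + (148 + 0) = 45712 + 148 = 45860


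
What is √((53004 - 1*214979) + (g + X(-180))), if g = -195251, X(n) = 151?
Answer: 345*I*√3 ≈ 597.56*I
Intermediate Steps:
√((53004 - 1*214979) + (g + X(-180))) = √((53004 - 1*214979) + (-195251 + 151)) = √((53004 - 214979) - 195100) = √(-161975 - 195100) = √(-357075) = 345*I*√3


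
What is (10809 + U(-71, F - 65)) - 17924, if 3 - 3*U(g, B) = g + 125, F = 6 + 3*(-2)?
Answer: -7132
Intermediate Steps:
F = 0 (F = 6 - 6 = 0)
U(g, B) = -122/3 - g/3 (U(g, B) = 1 - (g + 125)/3 = 1 - (125 + g)/3 = 1 + (-125/3 - g/3) = -122/3 - g/3)
(10809 + U(-71, F - 65)) - 17924 = (10809 + (-122/3 - ⅓*(-71))) - 17924 = (10809 + (-122/3 + 71/3)) - 17924 = (10809 - 17) - 17924 = 10792 - 17924 = -7132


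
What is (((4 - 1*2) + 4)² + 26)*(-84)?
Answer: -5208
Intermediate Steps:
(((4 - 1*2) + 4)² + 26)*(-84) = (((4 - 2) + 4)² + 26)*(-84) = ((2 + 4)² + 26)*(-84) = (6² + 26)*(-84) = (36 + 26)*(-84) = 62*(-84) = -5208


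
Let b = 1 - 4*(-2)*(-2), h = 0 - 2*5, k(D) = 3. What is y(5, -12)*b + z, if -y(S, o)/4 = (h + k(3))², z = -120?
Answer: 2820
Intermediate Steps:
h = -10 (h = 0 - 10 = -10)
y(S, o) = -196 (y(S, o) = -4*(-10 + 3)² = -4*(-7)² = -4*49 = -196)
b = -15 (b = 1 + 8*(-2) = 1 - 16 = -15)
y(5, -12)*b + z = -196*(-15) - 120 = 2940 - 120 = 2820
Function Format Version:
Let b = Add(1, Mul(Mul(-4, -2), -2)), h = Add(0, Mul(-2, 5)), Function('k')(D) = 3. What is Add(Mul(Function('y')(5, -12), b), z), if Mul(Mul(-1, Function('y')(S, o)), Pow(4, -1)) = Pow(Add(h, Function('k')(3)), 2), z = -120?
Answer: 2820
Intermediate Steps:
h = -10 (h = Add(0, -10) = -10)
Function('y')(S, o) = -196 (Function('y')(S, o) = Mul(-4, Pow(Add(-10, 3), 2)) = Mul(-4, Pow(-7, 2)) = Mul(-4, 49) = -196)
b = -15 (b = Add(1, Mul(8, -2)) = Add(1, -16) = -15)
Add(Mul(Function('y')(5, -12), b), z) = Add(Mul(-196, -15), -120) = Add(2940, -120) = 2820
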